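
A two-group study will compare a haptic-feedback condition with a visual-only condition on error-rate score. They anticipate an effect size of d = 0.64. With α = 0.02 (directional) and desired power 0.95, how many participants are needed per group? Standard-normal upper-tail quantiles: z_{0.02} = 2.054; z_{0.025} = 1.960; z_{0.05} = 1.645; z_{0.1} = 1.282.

For two independent groups with equal n: n = 2·((z_{α} + z_β) / d)².
z_{α} + z_β = 2.054 + 1.645 = 3.699.
n = 2 × (3.699 / 0.64)² = 2 × 5.780² = 2 × 33.40 = 66.8.
Round up to the next whole participant.

n = 67 per group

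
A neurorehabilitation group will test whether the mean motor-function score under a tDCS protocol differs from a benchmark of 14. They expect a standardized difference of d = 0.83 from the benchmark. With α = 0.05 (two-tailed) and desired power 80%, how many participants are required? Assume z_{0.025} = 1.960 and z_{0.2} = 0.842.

n = 12

For a one-sample test: n = ((z_{α/2} + z_β) / d)².
z_{α/2} + z_β = 1.960 + 0.842 = 2.802.
n = (2.802 / 0.83)² = 3.376² = 11.40.
Round up.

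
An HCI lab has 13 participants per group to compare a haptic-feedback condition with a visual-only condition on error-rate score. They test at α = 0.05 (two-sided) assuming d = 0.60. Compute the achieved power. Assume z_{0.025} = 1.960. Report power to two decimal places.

For two equal groups, power = Φ(d·√(n/2) − z_{α/2}).
d·√(n/2) = 0.60 × √(13/2) = 0.60 × 2.550 = 1.530.
z_β = 1.530 − 1.960 = -0.430.
Power = Φ(-0.430) = 0.333.

power ≈ 0.33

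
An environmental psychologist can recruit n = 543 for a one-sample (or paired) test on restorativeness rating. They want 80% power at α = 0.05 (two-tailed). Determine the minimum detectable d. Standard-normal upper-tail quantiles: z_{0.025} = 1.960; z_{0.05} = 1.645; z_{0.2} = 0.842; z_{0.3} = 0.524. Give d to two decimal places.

d_min ≈ 0.12

For a single sample (or paired design) of n = 543: d_min = (z_{α/2} + z_β)/√n.
z-sum = 1.960 + 0.842 = 2.802.
d_min = 2.802 / √543 = 2.802 / 23.302 = 0.120.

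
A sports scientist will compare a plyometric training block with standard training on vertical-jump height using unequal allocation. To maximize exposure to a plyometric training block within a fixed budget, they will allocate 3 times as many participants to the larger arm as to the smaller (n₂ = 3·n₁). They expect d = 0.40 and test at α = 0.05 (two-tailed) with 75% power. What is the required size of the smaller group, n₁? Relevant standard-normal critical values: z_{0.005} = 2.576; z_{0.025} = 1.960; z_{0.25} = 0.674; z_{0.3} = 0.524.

With allocation ratio k = n₂/n₁ = 3, Var(x̄₁−x̄₂) = σ²(1/n₁ + 1/(k·n₁)) = σ²·(k+1)/(k·n₁).
So n₁ = (1 + 1/k)·((z_{α/2} + z_β)/d)² = 1.333 × (2.634/0.40)².
n₁ = 1.333 × 43.36 = 57.8.
Round up: n₁ = 58, giving n₂ = 3 × 58 = 174.

n₁ = 58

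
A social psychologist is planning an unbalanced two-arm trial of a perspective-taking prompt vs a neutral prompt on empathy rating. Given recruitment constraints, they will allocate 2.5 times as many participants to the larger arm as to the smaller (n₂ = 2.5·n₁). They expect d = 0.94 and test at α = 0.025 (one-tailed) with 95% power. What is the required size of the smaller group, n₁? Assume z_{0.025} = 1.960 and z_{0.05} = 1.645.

With allocation ratio k = n₂/n₁ = 2.5, Var(x̄₁−x̄₂) = σ²(1/n₁ + 1/(k·n₁)) = σ²·(k+1)/(k·n₁).
So n₁ = (1 + 1/k)·((z_{α} + z_β)/d)² = 1.400 × (3.605/0.94)².
n₁ = 1.400 × 14.71 = 20.6.
Round up: n₁ = 21, giving n₂ = ⌈2.5 × 21⌉ = ⌈52.5⌉ = 53.

n₁ = 21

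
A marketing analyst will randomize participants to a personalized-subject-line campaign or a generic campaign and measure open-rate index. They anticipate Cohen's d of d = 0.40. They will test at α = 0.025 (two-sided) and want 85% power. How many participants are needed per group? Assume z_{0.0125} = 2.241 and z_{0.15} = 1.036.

For two independent groups with equal n: n = 2·((z_{α/2} + z_β) / d)².
z_{α/2} + z_β = 2.241 + 1.036 = 3.277.
n = 2 × (3.277 / 0.40)² = 2 × 8.192² = 2 × 67.12 = 134.2.
Round up to the next whole participant.

n = 135 per group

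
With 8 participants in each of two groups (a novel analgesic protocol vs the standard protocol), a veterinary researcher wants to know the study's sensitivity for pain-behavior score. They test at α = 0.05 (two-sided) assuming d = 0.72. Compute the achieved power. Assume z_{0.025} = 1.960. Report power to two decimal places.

For two equal groups, power = Φ(d·√(n/2) − z_{α/2}).
d·√(n/2) = 0.72 × √(8/2) = 0.72 × 2.000 = 1.440.
z_β = 1.440 − 1.960 = -0.520.
Power = Φ(-0.520) = 0.302.

power ≈ 0.30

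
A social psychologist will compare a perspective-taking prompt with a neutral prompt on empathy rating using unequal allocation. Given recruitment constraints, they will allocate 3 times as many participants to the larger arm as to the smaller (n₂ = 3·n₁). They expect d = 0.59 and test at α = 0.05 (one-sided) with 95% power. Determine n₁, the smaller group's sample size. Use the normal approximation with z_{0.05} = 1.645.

n₁ = 42

With allocation ratio k = n₂/n₁ = 3, Var(x̄₁−x̄₂) = σ²(1/n₁ + 1/(k·n₁)) = σ²·(k+1)/(k·n₁).
So n₁ = (1 + 1/k)·((z_{α} + z_β)/d)² = 1.333 × (3.290/0.59)².
n₁ = 1.333 × 31.09 = 41.5.
Round up: n₁ = 42, giving n₂ = 3 × 42 = 126.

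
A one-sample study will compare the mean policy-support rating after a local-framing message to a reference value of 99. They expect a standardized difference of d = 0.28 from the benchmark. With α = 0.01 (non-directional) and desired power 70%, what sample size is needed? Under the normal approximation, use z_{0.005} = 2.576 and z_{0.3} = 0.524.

n = 123

For a one-sample test: n = ((z_{α/2} + z_β) / d)².
z_{α/2} + z_β = 2.576 + 0.524 = 3.100.
n = (3.100 / 0.28)² = 11.071² = 122.58.
Round up.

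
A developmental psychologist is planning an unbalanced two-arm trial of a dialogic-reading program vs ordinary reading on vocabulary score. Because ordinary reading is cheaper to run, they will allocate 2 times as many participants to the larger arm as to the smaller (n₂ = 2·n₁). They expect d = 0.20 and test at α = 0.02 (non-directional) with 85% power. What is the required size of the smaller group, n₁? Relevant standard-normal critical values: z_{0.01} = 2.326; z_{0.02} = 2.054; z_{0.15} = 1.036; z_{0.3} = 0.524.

n₁ = 424

With allocation ratio k = n₂/n₁ = 2, Var(x̄₁−x̄₂) = σ²(1/n₁ + 1/(k·n₁)) = σ²·(k+1)/(k·n₁).
So n₁ = (1 + 1/k)·((z_{α/2} + z_β)/d)² = 1.500 × (3.362/0.20)².
n₁ = 1.500 × 282.58 = 423.9.
Round up: n₁ = 424, giving n₂ = 2 × 424 = 848.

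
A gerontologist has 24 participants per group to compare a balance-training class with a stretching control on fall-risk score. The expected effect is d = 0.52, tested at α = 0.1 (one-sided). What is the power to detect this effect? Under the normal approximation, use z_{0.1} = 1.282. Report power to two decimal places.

power ≈ 0.70

For two equal groups, power = Φ(d·√(n/2) − z_{α}).
d·√(n/2) = 0.52 × √(24/2) = 0.52 × 3.464 = 1.801.
z_β = 1.801 − 1.282 = 0.519.
Power = Φ(0.519) = 0.698.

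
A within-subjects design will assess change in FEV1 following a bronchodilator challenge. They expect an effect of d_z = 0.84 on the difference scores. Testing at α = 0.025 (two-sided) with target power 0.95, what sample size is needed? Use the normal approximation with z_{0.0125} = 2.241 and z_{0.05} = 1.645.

n = 22 pairs

For a paired (one-sample on differences) test: n = ((z_{α/2} + z_β) / d)².
z_{α/2} + z_β = 2.241 + 1.645 = 3.886.
n = (3.886 / 0.84)² = 4.626² = 21.40.
Round up.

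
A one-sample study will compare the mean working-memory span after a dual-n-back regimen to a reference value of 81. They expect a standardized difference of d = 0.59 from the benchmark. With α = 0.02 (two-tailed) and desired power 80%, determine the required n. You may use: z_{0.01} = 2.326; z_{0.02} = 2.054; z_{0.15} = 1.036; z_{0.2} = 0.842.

n = 29

For a one-sample test: n = ((z_{α/2} + z_β) / d)².
z_{α/2} + z_β = 2.326 + 0.842 = 3.168.
n = (3.168 / 0.59)² = 5.369² = 28.83.
Round up.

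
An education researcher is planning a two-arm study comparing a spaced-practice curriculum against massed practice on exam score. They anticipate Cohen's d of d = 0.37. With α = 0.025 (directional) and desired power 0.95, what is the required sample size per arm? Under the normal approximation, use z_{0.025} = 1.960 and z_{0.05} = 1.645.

n = 190 per group

For two independent groups with equal n: n = 2·((z_{α} + z_β) / d)².
z_{α} + z_β = 1.960 + 1.645 = 3.605.
n = 2 × (3.605 / 0.37)² = 2 × 9.743² = 2 × 94.93 = 189.9.
Round up to the next whole participant.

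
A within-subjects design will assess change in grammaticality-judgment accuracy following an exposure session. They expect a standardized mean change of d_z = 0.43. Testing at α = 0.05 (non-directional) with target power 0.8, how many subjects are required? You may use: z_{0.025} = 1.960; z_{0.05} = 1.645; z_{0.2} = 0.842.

n = 43 pairs

For a paired (one-sample on differences) test: n = ((z_{α/2} + z_β) / d)².
z_{α/2} + z_β = 1.960 + 0.842 = 2.802.
n = (2.802 / 0.43)² = 6.516² = 42.46.
Round up.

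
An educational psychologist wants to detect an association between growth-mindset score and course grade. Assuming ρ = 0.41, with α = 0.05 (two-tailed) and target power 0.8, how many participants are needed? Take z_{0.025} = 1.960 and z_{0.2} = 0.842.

Fisher's z: C = ½·ln((1+r)/(1−r)) = ½·ln(2.3898) = 0.4356.
n = ((z_{α/2} + z_β)/C)² + 3.
(1.960 + 0.842) / 0.4356 = 2.802 / 0.4356 = 6.433.
n = 6.433² + 3 = 41.38 + 3 = 44.4.
Round up.

n = 45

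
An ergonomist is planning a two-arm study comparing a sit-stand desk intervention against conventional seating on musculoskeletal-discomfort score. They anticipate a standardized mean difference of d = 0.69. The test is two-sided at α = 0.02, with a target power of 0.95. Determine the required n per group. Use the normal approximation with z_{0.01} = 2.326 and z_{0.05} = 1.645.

n = 67 per group

For two independent groups with equal n: n = 2·((z_{α/2} + z_β) / d)².
z_{α/2} + z_β = 2.326 + 1.645 = 3.971.
n = 2 × (3.971 / 0.69)² = 2 × 5.755² = 2 × 33.12 = 66.2.
Round up to the next whole participant.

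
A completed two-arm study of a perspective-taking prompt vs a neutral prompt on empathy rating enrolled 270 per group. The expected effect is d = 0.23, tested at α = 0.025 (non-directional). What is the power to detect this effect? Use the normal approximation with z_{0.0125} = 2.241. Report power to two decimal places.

For two equal groups, power = Φ(d·√(n/2) − z_{α/2}).
d·√(n/2) = 0.23 × √(270/2) = 0.23 × 11.619 = 2.672.
z_β = 2.672 − 2.241 = 0.431.
Power = Φ(0.431) = 0.667.

power ≈ 0.67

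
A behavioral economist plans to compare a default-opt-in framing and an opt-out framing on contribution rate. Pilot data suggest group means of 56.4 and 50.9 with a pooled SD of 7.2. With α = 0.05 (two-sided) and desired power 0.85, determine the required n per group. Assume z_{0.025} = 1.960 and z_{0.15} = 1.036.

Cohen's d = |M₁ − M₂| / SD_pooled = |56.4 − 50.9| / 7.2 = 5.5 / 7.2 = 0.764.
For two independent groups with equal n: n = 2·((z_{α/2} + z_β) / d)².
z_{α/2} + z_β = 1.960 + 1.036 = 2.996.
n = 2 × (2.996 / 0.764)² = 2 × 3.921² = 2 × 15.38 = 30.8.
Round up to the next whole participant.

n = 31 per group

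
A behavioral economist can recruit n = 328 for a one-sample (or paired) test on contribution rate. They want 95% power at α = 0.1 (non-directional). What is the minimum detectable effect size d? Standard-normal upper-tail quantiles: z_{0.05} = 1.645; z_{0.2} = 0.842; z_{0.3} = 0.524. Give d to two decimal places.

d_min ≈ 0.18

For a single sample (or paired design) of n = 328: d_min = (z_{α/2} + z_β)/√n.
z-sum = 1.645 + 1.645 = 3.290.
d_min = 3.290 / √328 = 3.290 / 18.111 = 0.182.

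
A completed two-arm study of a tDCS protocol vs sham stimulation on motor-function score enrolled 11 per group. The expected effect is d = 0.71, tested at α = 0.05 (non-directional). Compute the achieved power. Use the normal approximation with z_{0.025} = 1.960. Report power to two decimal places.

For two equal groups, power = Φ(d·√(n/2) − z_{α/2}).
d·√(n/2) = 0.71 × √(11/2) = 0.71 × 2.345 = 1.665.
z_β = 1.665 − 1.960 = -0.295.
Power = Φ(-0.295) = 0.384.

power ≈ 0.38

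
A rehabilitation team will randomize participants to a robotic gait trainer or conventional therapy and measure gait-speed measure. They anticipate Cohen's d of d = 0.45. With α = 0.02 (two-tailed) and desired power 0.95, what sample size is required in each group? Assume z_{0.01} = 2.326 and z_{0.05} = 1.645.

For two independent groups with equal n: n = 2·((z_{α/2} + z_β) / d)².
z_{α/2} + z_β = 2.326 + 1.645 = 3.971.
n = 2 × (3.971 / 0.45)² = 2 × 8.824² = 2 × 77.87 = 155.7.
Round up to the next whole participant.

n = 156 per group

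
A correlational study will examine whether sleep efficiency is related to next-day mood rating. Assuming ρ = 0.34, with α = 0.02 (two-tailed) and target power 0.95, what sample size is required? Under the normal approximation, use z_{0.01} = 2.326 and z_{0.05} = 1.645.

n = 129

Fisher's z: C = ½·ln((1+r)/(1−r)) = ½·ln(2.0303) = 0.3541.
n = ((z_{α/2} + z_β)/C)² + 3.
(2.326 + 1.645) / 0.3541 = 3.971 / 0.3541 = 11.214.
n = 11.214² + 3 = 125.76 + 3 = 128.8.
Round up.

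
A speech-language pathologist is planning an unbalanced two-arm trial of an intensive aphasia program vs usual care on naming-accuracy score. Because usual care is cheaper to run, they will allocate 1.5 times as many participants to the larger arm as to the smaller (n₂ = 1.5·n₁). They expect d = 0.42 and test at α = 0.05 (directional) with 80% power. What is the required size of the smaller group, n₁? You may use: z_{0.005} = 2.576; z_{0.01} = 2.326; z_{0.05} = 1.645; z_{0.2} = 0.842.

n₁ = 59

With allocation ratio k = n₂/n₁ = 1.5, Var(x̄₁−x̄₂) = σ²(1/n₁ + 1/(k·n₁)) = σ²·(k+1)/(k·n₁).
So n₁ = (1 + 1/k)·((z_{α} + z_β)/d)² = 1.667 × (2.487/0.42)².
n₁ = 1.667 × 35.06 = 58.4.
Round up: n₁ = 59, giving n₂ = ⌈1.5 × 59⌉ = ⌈88.5⌉ = 89.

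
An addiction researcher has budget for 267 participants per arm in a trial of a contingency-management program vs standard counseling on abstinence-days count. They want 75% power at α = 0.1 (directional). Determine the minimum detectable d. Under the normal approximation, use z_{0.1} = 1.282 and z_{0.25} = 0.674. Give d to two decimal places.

For two independent groups of n = 267 each: d_min = (z_{α} + z_β)·√(2/n).
z-sum = 1.282 + 0.674 = 1.956.
d_min = 1.956 × √(2/267) = 1.956 × 0.0865 = 0.169.

d_min ≈ 0.17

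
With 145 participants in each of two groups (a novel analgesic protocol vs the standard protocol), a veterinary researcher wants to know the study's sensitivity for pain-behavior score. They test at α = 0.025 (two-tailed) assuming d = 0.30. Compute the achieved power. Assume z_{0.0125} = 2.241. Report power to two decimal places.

power ≈ 0.62

For two equal groups, power = Φ(d·√(n/2) − z_{α/2}).
d·√(n/2) = 0.30 × √(145/2) = 0.30 × 8.515 = 2.554.
z_β = 2.554 − 2.241 = 0.313.
Power = Φ(0.313) = 0.623.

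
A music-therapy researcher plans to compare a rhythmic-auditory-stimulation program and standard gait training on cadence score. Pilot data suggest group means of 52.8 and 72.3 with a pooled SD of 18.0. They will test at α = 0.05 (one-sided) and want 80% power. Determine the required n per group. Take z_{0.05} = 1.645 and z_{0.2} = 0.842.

Cohen's d = |M₁ − M₂| / SD_pooled = |52.8 − 72.3| / 18.0 = 19.5 / 18.0 = 1.083.
For two independent groups with equal n: n = 2·((z_{α} + z_β) / d)².
z_{α} + z_β = 1.645 + 0.842 = 2.487.
n = 2 × (2.487 / 1.083)² = 2 × 2.296² = 2 × 5.27 = 10.5.
Round up to the next whole participant.

n = 11 per group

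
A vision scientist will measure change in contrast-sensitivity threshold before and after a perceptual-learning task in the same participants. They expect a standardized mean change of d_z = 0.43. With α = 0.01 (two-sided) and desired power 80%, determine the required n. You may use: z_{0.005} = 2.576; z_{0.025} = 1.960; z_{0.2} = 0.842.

n = 64 pairs

For a paired (one-sample on differences) test: n = ((z_{α/2} + z_β) / d)².
z_{α/2} + z_β = 2.576 + 0.842 = 3.418.
n = (3.418 / 0.43)² = 7.949² = 63.18.
Round up.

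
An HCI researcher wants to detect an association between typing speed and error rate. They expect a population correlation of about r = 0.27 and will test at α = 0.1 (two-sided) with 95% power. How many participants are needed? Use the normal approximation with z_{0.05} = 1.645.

n = 145

Fisher's z: C = ½·ln((1+r)/(1−r)) = ½·ln(1.7397) = 0.2769.
n = ((z_{α/2} + z_β)/C)² + 3.
(1.645 + 1.645) / 0.2769 = 3.290 / 0.2769 = 11.882.
n = 11.882² + 3 = 141.17 + 3 = 144.2.
Round up.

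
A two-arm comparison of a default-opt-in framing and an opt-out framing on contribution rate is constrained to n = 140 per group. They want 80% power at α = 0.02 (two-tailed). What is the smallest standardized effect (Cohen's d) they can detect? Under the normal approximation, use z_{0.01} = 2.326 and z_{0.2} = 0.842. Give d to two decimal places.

d_min ≈ 0.38

For two independent groups of n = 140 each: d_min = (z_{α/2} + z_β)·√(2/n).
z-sum = 2.326 + 0.842 = 3.168.
d_min = 3.168 × √(2/140) = 3.168 × 0.1195 = 0.379.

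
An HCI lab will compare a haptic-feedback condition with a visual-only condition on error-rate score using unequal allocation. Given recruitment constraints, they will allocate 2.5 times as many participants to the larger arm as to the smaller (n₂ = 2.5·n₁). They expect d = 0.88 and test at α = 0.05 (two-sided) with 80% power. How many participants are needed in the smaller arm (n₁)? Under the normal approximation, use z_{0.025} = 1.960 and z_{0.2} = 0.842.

n₁ = 15

With allocation ratio k = n₂/n₁ = 2.5, Var(x̄₁−x̄₂) = σ²(1/n₁ + 1/(k·n₁)) = σ²·(k+1)/(k·n₁).
So n₁ = (1 + 1/k)·((z_{α/2} + z_β)/d)² = 1.400 × (2.802/0.88)².
n₁ = 1.400 × 10.14 = 14.2.
Round up: n₁ = 15, giving n₂ = ⌈2.5 × 15⌉ = ⌈37.5⌉ = 38.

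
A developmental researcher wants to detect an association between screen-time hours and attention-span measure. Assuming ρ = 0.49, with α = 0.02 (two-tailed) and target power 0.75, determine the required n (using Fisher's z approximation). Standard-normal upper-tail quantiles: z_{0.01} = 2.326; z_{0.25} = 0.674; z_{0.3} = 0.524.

Fisher's z: C = ½·ln((1+r)/(1−r)) = ½·ln(2.9216) = 0.5361.
n = ((z_{α/2} + z_β)/C)² + 3.
(2.326 + 0.674) / 0.5361 = 3.000 / 0.5361 = 5.596.
n = 5.596² + 3 = 31.31 + 3 = 34.3.
Round up.

n = 35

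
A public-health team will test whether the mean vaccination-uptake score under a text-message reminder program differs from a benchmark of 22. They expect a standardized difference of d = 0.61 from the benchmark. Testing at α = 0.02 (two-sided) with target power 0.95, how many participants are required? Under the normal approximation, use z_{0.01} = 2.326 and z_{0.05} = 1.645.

For a one-sample test: n = ((z_{α/2} + z_β) / d)².
z_{α/2} + z_β = 2.326 + 1.645 = 3.971.
n = (3.971 / 0.61)² = 6.510² = 42.38.
Round up.

n = 43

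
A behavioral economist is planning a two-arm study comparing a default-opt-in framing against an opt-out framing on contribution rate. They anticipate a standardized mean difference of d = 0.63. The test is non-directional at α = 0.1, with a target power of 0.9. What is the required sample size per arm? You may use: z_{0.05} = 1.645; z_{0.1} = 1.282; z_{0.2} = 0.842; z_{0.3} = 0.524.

n = 44 per group

For two independent groups with equal n: n = 2·((z_{α/2} + z_β) / d)².
z_{α/2} + z_β = 1.645 + 1.282 = 2.927.
n = 2 × (2.927 / 0.63)² = 2 × 4.646² = 2 × 21.59 = 43.2.
Round up to the next whole participant.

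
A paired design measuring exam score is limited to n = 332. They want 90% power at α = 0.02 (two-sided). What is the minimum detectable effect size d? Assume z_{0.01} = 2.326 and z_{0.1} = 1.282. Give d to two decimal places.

For a single sample (or paired design) of n = 332: d_min = (z_{α/2} + z_β)/√n.
z-sum = 2.326 + 1.282 = 3.608.
d_min = 3.608 / √332 = 3.608 / 18.221 = 0.198.

d_min ≈ 0.20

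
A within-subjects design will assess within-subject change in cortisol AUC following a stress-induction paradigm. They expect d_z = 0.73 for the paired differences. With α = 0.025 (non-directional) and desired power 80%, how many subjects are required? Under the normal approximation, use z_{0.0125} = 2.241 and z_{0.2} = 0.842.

For a paired (one-sample on differences) test: n = ((z_{α/2} + z_β) / d)².
z_{α/2} + z_β = 2.241 + 0.842 = 3.083.
n = (3.083 / 0.73)² = 4.223² = 17.84.
Round up.

n = 18 pairs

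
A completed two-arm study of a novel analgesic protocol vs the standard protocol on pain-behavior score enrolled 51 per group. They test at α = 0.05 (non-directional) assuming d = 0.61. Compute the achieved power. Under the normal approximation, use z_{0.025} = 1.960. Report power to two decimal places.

For two equal groups, power = Φ(d·√(n/2) − z_{α/2}).
d·√(n/2) = 0.61 × √(51/2) = 0.61 × 5.050 = 3.080.
z_β = 3.080 − 1.960 = 1.120.
Power = Φ(1.120) = 0.869.

power ≈ 0.87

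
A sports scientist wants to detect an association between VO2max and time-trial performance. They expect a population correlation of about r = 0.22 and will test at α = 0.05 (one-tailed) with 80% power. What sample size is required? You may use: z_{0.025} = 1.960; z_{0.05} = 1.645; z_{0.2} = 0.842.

n = 127

Fisher's z: C = ½·ln((1+r)/(1−r)) = ½·ln(1.5641) = 0.2237.
n = ((z_{α} + z_β)/C)² + 3.
(1.645 + 0.842) / 0.2237 = 2.487 / 0.2237 = 11.118.
n = 11.118² + 3 = 123.60 + 3 = 126.6.
Round up.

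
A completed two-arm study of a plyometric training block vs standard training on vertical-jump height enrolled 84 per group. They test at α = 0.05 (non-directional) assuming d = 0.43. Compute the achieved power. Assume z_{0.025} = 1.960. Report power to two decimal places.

power ≈ 0.80

For two equal groups, power = Φ(d·√(n/2) − z_{α/2}).
d·√(n/2) = 0.43 × √(84/2) = 0.43 × 6.481 = 2.787.
z_β = 2.787 − 1.960 = 0.827.
Power = Φ(0.827) = 0.796.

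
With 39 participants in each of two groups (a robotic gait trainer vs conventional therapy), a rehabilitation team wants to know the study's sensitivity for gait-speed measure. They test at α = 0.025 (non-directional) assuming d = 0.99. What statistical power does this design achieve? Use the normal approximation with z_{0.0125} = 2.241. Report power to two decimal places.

For two equal groups, power = Φ(d·√(n/2) − z_{α/2}).
d·√(n/2) = 0.99 × √(39/2) = 0.99 × 4.416 = 4.372.
z_β = 4.372 − 2.241 = 2.131.
Power = Φ(2.131) = 0.983.

power ≈ 0.98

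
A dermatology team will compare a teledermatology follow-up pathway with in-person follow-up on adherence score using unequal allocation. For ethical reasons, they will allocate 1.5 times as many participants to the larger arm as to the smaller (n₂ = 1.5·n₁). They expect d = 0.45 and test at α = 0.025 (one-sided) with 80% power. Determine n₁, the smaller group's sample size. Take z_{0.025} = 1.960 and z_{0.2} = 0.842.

With allocation ratio k = n₂/n₁ = 1.5, Var(x̄₁−x̄₂) = σ²(1/n₁ + 1/(k·n₁)) = σ²·(k+1)/(k·n₁).
So n₁ = (1 + 1/k)·((z_{α} + z_β)/d)² = 1.667 × (2.802/0.45)².
n₁ = 1.667 × 38.77 = 64.6.
Round up: n₁ = 65, giving n₂ = ⌈1.5 × 65⌉ = ⌈97.5⌉ = 98.

n₁ = 65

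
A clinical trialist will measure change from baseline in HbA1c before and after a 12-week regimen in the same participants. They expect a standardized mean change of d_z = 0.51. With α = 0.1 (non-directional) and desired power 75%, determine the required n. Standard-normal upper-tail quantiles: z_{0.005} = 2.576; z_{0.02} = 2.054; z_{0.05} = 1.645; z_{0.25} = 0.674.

n = 21 pairs

For a paired (one-sample on differences) test: n = ((z_{α/2} + z_β) / d)².
z_{α/2} + z_β = 1.645 + 0.674 = 2.319.
n = (2.319 / 0.51)² = 4.547² = 20.68.
Round up.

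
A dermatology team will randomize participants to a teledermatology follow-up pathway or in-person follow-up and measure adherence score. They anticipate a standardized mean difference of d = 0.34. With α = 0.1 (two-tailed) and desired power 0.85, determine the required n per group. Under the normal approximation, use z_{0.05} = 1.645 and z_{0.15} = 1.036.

n = 125 per group

For two independent groups with equal n: n = 2·((z_{α/2} + z_β) / d)².
z_{α/2} + z_β = 1.645 + 1.036 = 2.681.
n = 2 × (2.681 / 0.34)² = 2 × 7.885² = 2 × 62.18 = 124.4.
Round up to the next whole participant.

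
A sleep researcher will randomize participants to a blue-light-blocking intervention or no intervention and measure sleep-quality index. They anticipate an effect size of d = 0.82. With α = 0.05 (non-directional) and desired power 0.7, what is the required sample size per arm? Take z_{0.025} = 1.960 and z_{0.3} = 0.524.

For two independent groups with equal n: n = 2·((z_{α/2} + z_β) / d)².
z_{α/2} + z_β = 1.960 + 0.524 = 2.484.
n = 2 × (2.484 / 0.82)² = 2 × 3.029² = 2 × 9.18 = 18.4.
Round up to the next whole participant.

n = 19 per group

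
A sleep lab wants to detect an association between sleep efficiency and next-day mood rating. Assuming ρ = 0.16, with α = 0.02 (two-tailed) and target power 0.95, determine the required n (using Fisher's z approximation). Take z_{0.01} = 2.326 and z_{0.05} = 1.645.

n = 609

Fisher's z: C = ½·ln((1+r)/(1−r)) = ½·ln(1.3810) = 0.1614.
n = ((z_{α/2} + z_β)/C)² + 3.
(2.326 + 1.645) / 0.1614 = 3.971 / 0.1614 = 24.603.
n = 24.603² + 3 = 605.33 + 3 = 608.3.
Round up.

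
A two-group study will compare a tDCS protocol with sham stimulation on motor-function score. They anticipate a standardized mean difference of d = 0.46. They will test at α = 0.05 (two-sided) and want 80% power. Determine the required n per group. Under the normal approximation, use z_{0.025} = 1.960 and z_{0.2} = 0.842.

For two independent groups with equal n: n = 2·((z_{α/2} + z_β) / d)².
z_{α/2} + z_β = 1.960 + 0.842 = 2.802.
n = 2 × (2.802 / 0.46)² = 2 × 6.091² = 2 × 37.10 = 74.2.
Round up to the next whole participant.

n = 75 per group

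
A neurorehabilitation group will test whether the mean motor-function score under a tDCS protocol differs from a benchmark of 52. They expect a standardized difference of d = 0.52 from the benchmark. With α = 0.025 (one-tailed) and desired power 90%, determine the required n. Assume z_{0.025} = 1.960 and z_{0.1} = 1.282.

For a one-sample test: n = ((z_{α} + z_β) / d)².
z_{α} + z_β = 1.960 + 1.282 = 3.242.
n = (3.242 / 0.52)² = 6.235² = 38.87.
Round up.

n = 39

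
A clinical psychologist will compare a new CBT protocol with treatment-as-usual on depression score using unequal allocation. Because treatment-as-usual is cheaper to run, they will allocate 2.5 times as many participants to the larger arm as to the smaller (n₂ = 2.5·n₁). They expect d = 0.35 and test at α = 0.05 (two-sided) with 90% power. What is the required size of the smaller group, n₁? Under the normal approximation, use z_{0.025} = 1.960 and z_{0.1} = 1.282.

With allocation ratio k = n₂/n₁ = 2.5, Var(x̄₁−x̄₂) = σ²(1/n₁ + 1/(k·n₁)) = σ²·(k+1)/(k·n₁).
So n₁ = (1 + 1/k)·((z_{α/2} + z_β)/d)² = 1.400 × (3.242/0.35)².
n₁ = 1.400 × 85.80 = 120.1.
Round up: n₁ = 121, giving n₂ = ⌈2.5 × 121⌉ = ⌈302.5⌉ = 303.

n₁ = 121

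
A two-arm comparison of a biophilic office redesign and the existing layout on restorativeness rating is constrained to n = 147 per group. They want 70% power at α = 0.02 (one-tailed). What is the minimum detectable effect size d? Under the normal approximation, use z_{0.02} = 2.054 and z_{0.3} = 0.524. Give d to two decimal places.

For two independent groups of n = 147 each: d_min = (z_{α} + z_β)·√(2/n).
z-sum = 2.054 + 0.524 = 2.578.
d_min = 2.578 × √(2/147) = 2.578 × 0.1166 = 0.301.

d_min ≈ 0.30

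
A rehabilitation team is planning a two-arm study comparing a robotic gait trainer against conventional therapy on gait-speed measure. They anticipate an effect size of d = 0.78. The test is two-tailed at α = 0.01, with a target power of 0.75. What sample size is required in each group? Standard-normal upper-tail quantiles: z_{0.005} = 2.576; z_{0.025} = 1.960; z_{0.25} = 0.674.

n = 35 per group

For two independent groups with equal n: n = 2·((z_{α/2} + z_β) / d)².
z_{α/2} + z_β = 2.576 + 0.674 = 3.250.
n = 2 × (3.250 / 0.78)² = 2 × 4.167² = 2 × 17.36 = 34.7.
Round up to the next whole participant.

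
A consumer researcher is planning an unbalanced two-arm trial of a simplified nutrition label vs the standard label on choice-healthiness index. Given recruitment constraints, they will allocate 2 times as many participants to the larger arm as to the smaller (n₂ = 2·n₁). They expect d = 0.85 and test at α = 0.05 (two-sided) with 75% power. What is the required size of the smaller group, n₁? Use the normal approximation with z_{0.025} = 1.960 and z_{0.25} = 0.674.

n₁ = 15

With allocation ratio k = n₂/n₁ = 2, Var(x̄₁−x̄₂) = σ²(1/n₁ + 1/(k·n₁)) = σ²·(k+1)/(k·n₁).
So n₁ = (1 + 1/k)·((z_{α/2} + z_β)/d)² = 1.500 × (2.634/0.85)².
n₁ = 1.500 × 9.60 = 14.4.
Round up: n₁ = 15, giving n₂ = 2 × 15 = 30.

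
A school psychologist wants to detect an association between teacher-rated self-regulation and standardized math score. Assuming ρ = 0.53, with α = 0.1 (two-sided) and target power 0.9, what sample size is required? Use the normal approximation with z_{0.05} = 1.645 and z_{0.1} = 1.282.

n = 28

Fisher's z: C = ½·ln((1+r)/(1−r)) = ½·ln(3.2553) = 0.5901.
n = ((z_{α/2} + z_β)/C)² + 3.
(1.645 + 1.282) / 0.5901 = 2.927 / 0.5901 = 4.960.
n = 4.960² + 3 = 24.60 + 3 = 27.6.
Round up.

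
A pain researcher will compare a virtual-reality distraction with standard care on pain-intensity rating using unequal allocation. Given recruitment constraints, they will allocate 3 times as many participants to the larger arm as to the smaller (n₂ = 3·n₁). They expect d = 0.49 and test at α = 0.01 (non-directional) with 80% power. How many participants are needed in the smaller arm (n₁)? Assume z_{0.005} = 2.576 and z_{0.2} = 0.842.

n₁ = 65

With allocation ratio k = n₂/n₁ = 3, Var(x̄₁−x̄₂) = σ²(1/n₁ + 1/(k·n₁)) = σ²·(k+1)/(k·n₁).
So n₁ = (1 + 1/k)·((z_{α/2} + z_β)/d)² = 1.333 × (3.418/0.49)².
n₁ = 1.333 × 48.66 = 64.9.
Round up: n₁ = 65, giving n₂ = 3 × 65 = 195.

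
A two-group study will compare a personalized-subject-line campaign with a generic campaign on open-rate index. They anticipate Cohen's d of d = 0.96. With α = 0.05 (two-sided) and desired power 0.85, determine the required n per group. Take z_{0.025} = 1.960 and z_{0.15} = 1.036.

n = 20 per group

For two independent groups with equal n: n = 2·((z_{α/2} + z_β) / d)².
z_{α/2} + z_β = 1.960 + 1.036 = 2.996.
n = 2 × (2.996 / 0.96)² = 2 × 3.121² = 2 × 9.74 = 19.5.
Round up to the next whole participant.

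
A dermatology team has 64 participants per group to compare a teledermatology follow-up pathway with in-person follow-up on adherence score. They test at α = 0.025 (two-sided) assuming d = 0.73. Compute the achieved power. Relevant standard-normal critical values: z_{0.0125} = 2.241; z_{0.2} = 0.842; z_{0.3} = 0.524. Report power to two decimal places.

power ≈ 0.97

For two equal groups, power = Φ(d·√(n/2) − z_{α/2}).
d·√(n/2) = 0.73 × √(64/2) = 0.73 × 5.657 = 4.130.
z_β = 4.130 − 2.241 = 1.889.
Power = Φ(1.889) = 0.971.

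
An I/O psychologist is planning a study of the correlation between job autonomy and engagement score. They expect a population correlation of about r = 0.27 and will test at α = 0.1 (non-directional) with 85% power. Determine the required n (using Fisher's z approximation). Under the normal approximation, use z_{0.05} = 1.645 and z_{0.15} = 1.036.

n = 97

Fisher's z: C = ½·ln((1+r)/(1−r)) = ½·ln(1.7397) = 0.2769.
n = ((z_{α/2} + z_β)/C)² + 3.
(1.645 + 1.036) / 0.2769 = 2.681 / 0.2769 = 9.682.
n = 9.682² + 3 = 93.74 + 3 = 96.7.
Round up.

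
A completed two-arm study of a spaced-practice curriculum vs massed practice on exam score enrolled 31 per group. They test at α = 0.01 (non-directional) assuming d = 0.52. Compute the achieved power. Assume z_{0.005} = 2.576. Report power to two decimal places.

power ≈ 0.30

For two equal groups, power = Φ(d·√(n/2) − z_{α/2}).
d·√(n/2) = 0.52 × √(31/2) = 0.52 × 3.937 = 2.047.
z_β = 2.047 − 2.576 = -0.529.
Power = Φ(-0.529) = 0.298.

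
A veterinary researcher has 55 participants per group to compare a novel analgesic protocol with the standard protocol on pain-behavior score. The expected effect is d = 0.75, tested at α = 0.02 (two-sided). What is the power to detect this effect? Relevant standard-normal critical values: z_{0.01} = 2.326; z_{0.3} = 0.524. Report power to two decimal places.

power ≈ 0.95

For two equal groups, power = Φ(d·√(n/2) − z_{α/2}).
d·√(n/2) = 0.75 × √(55/2) = 0.75 × 5.244 = 3.933.
z_β = 3.933 − 2.326 = 1.607.
Power = Φ(1.607) = 0.946.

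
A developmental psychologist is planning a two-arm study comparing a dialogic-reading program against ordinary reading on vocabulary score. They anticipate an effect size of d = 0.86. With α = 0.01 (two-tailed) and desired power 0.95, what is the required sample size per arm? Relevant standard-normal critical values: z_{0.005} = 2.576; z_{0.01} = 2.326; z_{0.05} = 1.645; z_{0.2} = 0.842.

For two independent groups with equal n: n = 2·((z_{α/2} + z_β) / d)².
z_{α/2} + z_β = 2.576 + 1.645 = 4.221.
n = 2 × (4.221 / 0.86)² = 2 × 4.908² = 2 × 24.09 = 48.2.
Round up to the next whole participant.

n = 49 per group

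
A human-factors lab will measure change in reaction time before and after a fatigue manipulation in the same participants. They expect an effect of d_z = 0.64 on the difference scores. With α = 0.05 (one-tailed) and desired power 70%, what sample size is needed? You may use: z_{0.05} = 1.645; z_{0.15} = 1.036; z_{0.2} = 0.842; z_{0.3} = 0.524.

For a paired (one-sample on differences) test: n = ((z_{α} + z_β) / d)².
z_{α} + z_β = 1.645 + 0.524 = 2.169.
n = (2.169 / 0.64)² = 3.389² = 11.49.
Round up.

n = 12 pairs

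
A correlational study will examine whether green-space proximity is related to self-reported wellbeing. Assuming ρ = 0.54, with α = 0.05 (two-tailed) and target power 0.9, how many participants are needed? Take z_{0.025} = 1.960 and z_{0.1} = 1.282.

n = 32

Fisher's z: C = ½·ln((1+r)/(1−r)) = ½·ln(3.3478) = 0.6042.
n = ((z_{α/2} + z_β)/C)² + 3.
(1.960 + 1.282) / 0.6042 = 3.242 / 0.6042 = 5.366.
n = 5.366² + 3 = 28.79 + 3 = 31.8.
Round up.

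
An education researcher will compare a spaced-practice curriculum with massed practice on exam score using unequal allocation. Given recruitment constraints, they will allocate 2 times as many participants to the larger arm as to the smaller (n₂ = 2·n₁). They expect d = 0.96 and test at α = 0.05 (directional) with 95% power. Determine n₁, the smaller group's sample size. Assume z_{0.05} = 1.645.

With allocation ratio k = n₂/n₁ = 2, Var(x̄₁−x̄₂) = σ²(1/n₁ + 1/(k·n₁)) = σ²·(k+1)/(k·n₁).
So n₁ = (1 + 1/k)·((z_{α} + z_β)/d)² = 1.500 × (3.290/0.96)².
n₁ = 1.500 × 11.74 = 17.6.
Round up: n₁ = 18, giving n₂ = 2 × 18 = 36.

n₁ = 18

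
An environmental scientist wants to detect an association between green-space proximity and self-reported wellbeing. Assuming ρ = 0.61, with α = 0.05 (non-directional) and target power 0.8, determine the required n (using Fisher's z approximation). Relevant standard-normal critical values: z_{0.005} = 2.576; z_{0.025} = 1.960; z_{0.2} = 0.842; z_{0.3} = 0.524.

n = 19

Fisher's z: C = ½·ln((1+r)/(1−r)) = ½·ln(4.1282) = 0.7089.
n = ((z_{α/2} + z_β)/C)² + 3.
(1.960 + 0.842) / 0.7089 = 2.802 / 0.7089 = 3.953.
n = 3.953² + 3 = 15.62 + 3 = 18.6.
Round up.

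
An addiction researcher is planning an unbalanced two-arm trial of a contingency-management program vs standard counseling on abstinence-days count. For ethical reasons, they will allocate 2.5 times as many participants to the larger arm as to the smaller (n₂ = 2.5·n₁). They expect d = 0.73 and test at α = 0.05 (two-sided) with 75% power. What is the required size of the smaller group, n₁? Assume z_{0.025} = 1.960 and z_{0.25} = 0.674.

With allocation ratio k = n₂/n₁ = 2.5, Var(x̄₁−x̄₂) = σ²(1/n₁ + 1/(k·n₁)) = σ²·(k+1)/(k·n₁).
So n₁ = (1 + 1/k)·((z_{α/2} + z_β)/d)² = 1.400 × (2.634/0.73)².
n₁ = 1.400 × 13.02 = 18.2.
Round up: n₁ = 19, giving n₂ = ⌈2.5 × 19⌉ = ⌈47.5⌉ = 48.

n₁ = 19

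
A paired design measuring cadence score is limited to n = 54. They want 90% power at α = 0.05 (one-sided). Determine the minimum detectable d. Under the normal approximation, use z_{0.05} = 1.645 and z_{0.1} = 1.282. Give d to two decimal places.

For a single sample (or paired design) of n = 54: d_min = (z_{α} + z_β)/√n.
z-sum = 1.645 + 1.282 = 2.927.
d_min = 2.927 / √54 = 2.927 / 7.348 = 0.398.

d_min ≈ 0.40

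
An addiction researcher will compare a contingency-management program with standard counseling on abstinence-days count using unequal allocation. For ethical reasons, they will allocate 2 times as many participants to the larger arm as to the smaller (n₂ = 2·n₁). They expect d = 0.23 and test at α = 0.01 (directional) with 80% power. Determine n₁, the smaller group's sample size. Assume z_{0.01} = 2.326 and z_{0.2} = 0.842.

n₁ = 285

With allocation ratio k = n₂/n₁ = 2, Var(x̄₁−x̄₂) = σ²(1/n₁ + 1/(k·n₁)) = σ²·(k+1)/(k·n₁).
So n₁ = (1 + 1/k)·((z_{α} + z_β)/d)² = 1.500 × (3.168/0.23)².
n₁ = 1.500 × 189.72 = 284.6.
Round up: n₁ = 285, giving n₂ = 2 × 285 = 570.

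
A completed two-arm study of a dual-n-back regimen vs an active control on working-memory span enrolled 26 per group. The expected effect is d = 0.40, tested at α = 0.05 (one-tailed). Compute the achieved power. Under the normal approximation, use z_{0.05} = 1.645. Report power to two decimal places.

power ≈ 0.42

For two equal groups, power = Φ(d·√(n/2) − z_{α}).
d·√(n/2) = 0.40 × √(26/2) = 0.40 × 3.606 = 1.442.
z_β = 1.442 − 1.645 = -0.203.
Power = Φ(-0.203) = 0.420.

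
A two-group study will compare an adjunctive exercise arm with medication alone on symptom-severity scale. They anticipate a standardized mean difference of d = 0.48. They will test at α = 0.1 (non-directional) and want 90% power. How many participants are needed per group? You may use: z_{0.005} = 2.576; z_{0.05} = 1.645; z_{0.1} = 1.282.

For two independent groups with equal n: n = 2·((z_{α/2} + z_β) / d)².
z_{α/2} + z_β = 1.645 + 1.282 = 2.927.
n = 2 × (2.927 / 0.48)² = 2 × 6.098² = 2 × 37.18 = 74.4.
Round up to the next whole participant.

n = 75 per group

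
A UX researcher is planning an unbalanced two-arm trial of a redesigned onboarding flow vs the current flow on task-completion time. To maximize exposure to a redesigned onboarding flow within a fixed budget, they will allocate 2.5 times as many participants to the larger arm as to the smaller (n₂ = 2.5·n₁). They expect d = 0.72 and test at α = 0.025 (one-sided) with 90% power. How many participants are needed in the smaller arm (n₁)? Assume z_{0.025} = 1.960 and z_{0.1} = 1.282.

With allocation ratio k = n₂/n₁ = 2.5, Var(x̄₁−x̄₂) = σ²(1/n₁ + 1/(k·n₁)) = σ²·(k+1)/(k·n₁).
So n₁ = (1 + 1/k)·((z_{α} + z_β)/d)² = 1.400 × (3.242/0.72)².
n₁ = 1.400 × 20.28 = 28.4.
Round up: n₁ = 29, giving n₂ = ⌈2.5 × 29⌉ = ⌈72.5⌉ = 73.

n₁ = 29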